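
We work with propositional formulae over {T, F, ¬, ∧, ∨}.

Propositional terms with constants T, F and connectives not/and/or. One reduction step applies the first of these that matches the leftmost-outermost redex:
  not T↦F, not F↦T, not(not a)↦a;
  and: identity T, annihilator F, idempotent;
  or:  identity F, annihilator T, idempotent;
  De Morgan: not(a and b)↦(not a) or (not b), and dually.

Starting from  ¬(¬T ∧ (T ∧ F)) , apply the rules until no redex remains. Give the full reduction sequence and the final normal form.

  start: ¬(¬T ∧ (T ∧ F))
  step 1: ¬¬T ∨ ¬(T ∧ F)
  step 2: T ∨ ¬(T ∧ F)
  step 3: T

Answer: normal form = T  (in 3 steps)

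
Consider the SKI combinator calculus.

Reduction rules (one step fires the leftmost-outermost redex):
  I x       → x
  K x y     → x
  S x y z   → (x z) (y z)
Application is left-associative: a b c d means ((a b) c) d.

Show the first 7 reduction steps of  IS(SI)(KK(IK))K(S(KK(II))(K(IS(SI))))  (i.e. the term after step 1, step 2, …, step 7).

  start: IS(SI)(KK(IK))K(S(KK(II))(K(IS(SI))))
  →1  S(SI)(KK(IK))K(S(KK(II))(K(IS(SI))))
  →2  SIK(KK(IK)K)(S(KK(II))(K(IS(SI))))
  →3  I(KK(IK)K)(K(KK(IK)K))(S(KK(II))(K(IS(SI))))
  →4  KK(IK)K(K(KK(IK)K))(S(KK(II))(K(IS(SI))))
  →5  KK(K(KK(IK)K))(S(KK(II))(K(IS(SI))))
  →6  K(S(KK(II))(K(IS(SI))))
  →7  K(SK(K(IS(SI))))

Answer: after 7 steps: K(SK(K(IS(SI))))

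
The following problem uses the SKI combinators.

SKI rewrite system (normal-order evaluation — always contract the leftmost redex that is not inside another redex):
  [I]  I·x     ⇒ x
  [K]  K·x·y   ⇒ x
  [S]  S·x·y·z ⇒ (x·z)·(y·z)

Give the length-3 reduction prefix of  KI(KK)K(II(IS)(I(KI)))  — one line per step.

  start: KI(KK)K(II(IS)(I(KI)))
  step 1: IK(II(IS)(I(KI)))
  step 2: K(II(IS)(I(KI)))
  step 3: K(I(IS)(I(KI)))

Answer: after 3 steps: K(I(IS)(I(KI)))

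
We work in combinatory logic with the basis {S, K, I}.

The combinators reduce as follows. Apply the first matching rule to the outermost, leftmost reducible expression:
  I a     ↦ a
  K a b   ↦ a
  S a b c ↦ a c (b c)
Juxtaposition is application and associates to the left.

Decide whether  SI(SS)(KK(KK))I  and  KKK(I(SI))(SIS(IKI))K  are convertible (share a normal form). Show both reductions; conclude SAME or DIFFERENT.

Answer: DIFFERENT — A ⇓ SSK, B ⇓ SIK

Working:
Term A:
  start: SI(SS)(KK(KK))I
  step 1: I(KK(KK))(SS(KK(KK)))I
  step 2: KK(KK)(SS(KK(KK)))I
  step 3: K(SS(KK(KK)))I
  step 4: SS(KK(KK))
  step 5: SSK

Term B:
  start: KKK(I(SI))(SIS(IKI))K
  step 1: K(I(SI))(SIS(IKI))K
  step 2: I(SI)K
  step 3: SIK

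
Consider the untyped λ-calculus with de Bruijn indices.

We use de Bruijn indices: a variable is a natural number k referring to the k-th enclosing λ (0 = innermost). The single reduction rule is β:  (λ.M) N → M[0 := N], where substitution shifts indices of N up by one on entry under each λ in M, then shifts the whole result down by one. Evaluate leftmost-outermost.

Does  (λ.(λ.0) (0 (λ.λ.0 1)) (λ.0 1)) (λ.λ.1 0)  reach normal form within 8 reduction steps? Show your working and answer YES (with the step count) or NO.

Answer: YES — reaches normal form λ.0 (λ.0 (λ.λ.1 0)) in 5 ≤ 8 steps

Working:
  start: (λ.(λ.0) (0 (λ.λ.0 1)) (λ.0 1)) (λ.λ.1 0)
  →1  (λ.0) ((λ.λ.1 0) (λ.λ.0 1)) (λ.0 (λ.λ.1 0))
  →2  (λ.λ.1 0) (λ.λ.0 1) (λ.0 (λ.λ.1 0))
  →3  (λ.(λ.λ.0 1) 0) (λ.0 (λ.λ.1 0))
  →4  (λ.λ.0 1) (λ.0 (λ.λ.1 0))
  →5  λ.0 (λ.0 (λ.λ.1 0))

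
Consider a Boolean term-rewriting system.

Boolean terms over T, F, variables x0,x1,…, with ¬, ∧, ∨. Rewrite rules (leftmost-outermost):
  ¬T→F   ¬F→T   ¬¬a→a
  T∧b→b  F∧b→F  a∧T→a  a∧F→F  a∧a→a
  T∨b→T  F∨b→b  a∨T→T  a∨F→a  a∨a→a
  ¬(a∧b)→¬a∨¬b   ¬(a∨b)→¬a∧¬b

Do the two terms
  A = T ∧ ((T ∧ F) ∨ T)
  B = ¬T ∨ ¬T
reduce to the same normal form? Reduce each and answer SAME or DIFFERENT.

Term A:
  start: T ∧ ((T ∧ F) ∨ T)
  [1] (T ∧ F) ∨ T
  [2] T

Term B:
  start: ¬T ∨ ¬T
  [1] ¬T
  [2] F

Answer: DIFFERENT — A ⇓ T, B ⇓ F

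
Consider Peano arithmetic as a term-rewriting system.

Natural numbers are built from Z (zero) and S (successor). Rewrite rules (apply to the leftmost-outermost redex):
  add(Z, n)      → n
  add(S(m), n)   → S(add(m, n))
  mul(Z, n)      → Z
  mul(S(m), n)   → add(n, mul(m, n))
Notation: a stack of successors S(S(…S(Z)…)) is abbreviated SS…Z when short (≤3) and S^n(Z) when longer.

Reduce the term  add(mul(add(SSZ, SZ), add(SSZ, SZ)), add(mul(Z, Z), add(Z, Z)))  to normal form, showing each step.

  start: add(mul(add(SSZ, SZ), add(SSZ, SZ)), add(mul(Z, Z), add(Z, Z)))
  [1] add(mul(S(add(SZ, SZ)), add(SSZ, SZ)), add(mul(Z, Z), add(Z, Z)))
  [2] add(add(add(SSZ, SZ), mul(add(SZ, SZ), add(SSZ, SZ))), add(mul(Z, Z), add(Z, Z)))
  [3] add(add(S(add(SZ, SZ)), mul(add(SZ, SZ), add(SSZ, SZ))), add(mul(Z, Z), add(Z, Z)))
  [4] add(S(add(add(SZ, SZ), mul(add(SZ, SZ), add(SSZ, SZ)))), add(mul(Z, Z), add(Z, Z)))
  [5] S(add(add(add(SZ, SZ), mul(add(SZ, SZ), add(SSZ, SZ))), add(mul(Z, Z), add(Z, Z))))
  [6] S(add(add(S(add(Z, SZ)), mul(add(SZ, SZ), add(SSZ, SZ))), add(mul(Z, Z), add(Z, Z))))
  [7] S(add(S(add(add(Z, SZ), mul(add(SZ, SZ), add(SSZ, SZ)))), add(mul(Z, Z), add(Z, Z))))
  [8] S(S(add(add(add(Z, SZ), mul(add(SZ, SZ), add(SSZ, SZ))), add(mul(Z, Z), add(Z, Z)))))
  [9] S(S(add(add(SZ, mul(add(SZ, SZ), add(SSZ, SZ))), add(mul(Z, Z), add(Z, Z)))))
  [10] S(S(add(S(add(Z, mul(add(SZ, SZ), add(SSZ, SZ)))), add(mul(Z, Z), add(Z, Z)))))
  [11] S(S(S(add(add(Z, mul(add(SZ, SZ), add(SSZ, SZ))), add(mul(Z, Z), add(Z, Z))))))
  [12] S(S(S(add(mul(add(SZ, SZ), add(SSZ, SZ)), add(mul(Z, Z), add(Z, Z))))))
  [13] S(S(S(add(mul(S(add(Z, SZ)), add(SSZ, SZ)), add(mul(Z, Z), add(Z, Z))))))
  [14] S(S(S(add(add(add(SSZ, SZ), mul(add(Z, SZ), add(SSZ, SZ))), add(mul(Z, Z), add(Z, Z))))))
  [15] S(S(S(add(add(S(add(SZ, SZ)), mul(add(Z, SZ), add(SSZ, SZ))), add(mul(Z, Z), add(Z, Z))))))
  [16] S(S(S(add(S(add(add(SZ, SZ), mul(add(Z, SZ), add(SSZ, SZ)))), add(mul(Z, Z), add(Z, Z))))))
  [17] S(S(S(S(add(add(add(SZ, SZ), mul(add(Z, SZ), add(SSZ, SZ))), add(mul(Z, Z), add(Z, Z)))))))
  [18] S(S(S(S(add(add(S(add(Z, SZ)), mul(add(Z, SZ), add(SSZ, SZ))), add(mul(Z, Z), add(Z, Z)))))))
  [19] S(S(S(S(add(S(add(add(Z, SZ), mul(add(Z, SZ), add(SSZ, SZ)))), add(mul(Z, Z), add(Z, Z)))))))
  [20] S(S(S(S(S(add(add(add(Z, SZ), mul(add(Z, SZ), add(SSZ, SZ))), add(mul(Z, Z), add(Z, Z))))))))
  [21] S(S(S(S(S(add(add(SZ, mul(add(Z, SZ), add(SSZ, SZ))), add(mul(Z, Z), add(Z, Z))))))))
  [22] S(S(S(S(S(add(S(add(Z, mul(add(Z, SZ), add(SSZ, SZ)))), add(mul(Z, Z), add(Z, Z))))))))
  [23] S(S(S(S(S(S(add(add(Z, mul(add(Z, SZ), add(SSZ, SZ))), add(mul(Z, Z), add(Z, Z)))))))))
  [24] S(S(S(S(S(S(add(mul(add(Z, SZ), add(SSZ, SZ)), add(mul(Z, Z), add(Z, Z)))))))))
  [25] S(S(S(S(S(S(add(mul(SZ, add(SSZ, SZ)), add(mul(Z, Z), add(Z, Z)))))))))
  [26] S(S(S(S(S(S(add(add(add(SSZ, SZ), mul(Z, add(SSZ, SZ))), add(mul(Z, Z), add(Z, Z)))))))))
  [27] S(S(S(S(S(S(add(add(S(add(SZ, SZ)), mul(Z, add(SSZ, SZ))), add(mul(Z, Z), add(Z, Z)))))))))
  [28] S(S(S(S(S(S(add(S(add(add(SZ, SZ), mul(Z, add(SSZ, SZ)))), add(mul(Z, Z), add(Z, Z)))))))))
  [29] S(S(S(S(S(S(S(add(add(add(SZ, SZ), mul(Z, add(SSZ, SZ))), add(mul(Z, Z), add(Z, Z))))))))))
  [30] S(S(S(S(S(S(S(add(add(S(add(Z, SZ)), mul(Z, add(SSZ, SZ))), add(mul(Z, Z), add(Z, Z))))))))))
  [31] S(S(S(S(S(S(S(add(S(add(add(Z, SZ), mul(Z, add(SSZ, SZ)))), add(mul(Z, Z), add(Z, Z))))))))))
  [32] S(S(S(S(S(S(S(S(add(add(add(Z, SZ), mul(Z, add(SSZ, SZ))), add(mul(Z, Z), add(Z, Z)))))))))))
  [33] S(S(S(S(S(S(S(S(add(add(SZ, mul(Z, add(SSZ, SZ))), add(mul(Z, Z), add(Z, Z)))))))))))
  [34] S(S(S(S(S(S(S(S(add(S(add(Z, mul(Z, add(SSZ, SZ)))), add(mul(Z, Z), add(Z, Z)))))))))))
  [35] S(S(S(S(S(S(S(S(S(add(add(Z, mul(Z, add(SSZ, SZ))), add(mul(Z, Z), add(Z, Z))))))))))))
  [36] S(S(S(S(S(S(S(S(S(add(mul(Z, add(SSZ, SZ)), add(mul(Z, Z), add(Z, Z))))))))))))
  [37] S(S(S(S(S(S(S(S(S(add(Z, add(mul(Z, Z), add(Z, Z))))))))))))
  [38] S(S(S(S(S(S(S(S(S(add(mul(Z, Z), add(Z, Z)))))))))))
  [39] S(S(S(S(S(S(S(S(S(add(Z, add(Z, Z)))))))))))
  [40] S(S(S(S(S(S(S(S(S(add(Z, Z))))))))))
  [41] S^9(Z)

Answer: normal form = S^9(Z)  (in 41 steps)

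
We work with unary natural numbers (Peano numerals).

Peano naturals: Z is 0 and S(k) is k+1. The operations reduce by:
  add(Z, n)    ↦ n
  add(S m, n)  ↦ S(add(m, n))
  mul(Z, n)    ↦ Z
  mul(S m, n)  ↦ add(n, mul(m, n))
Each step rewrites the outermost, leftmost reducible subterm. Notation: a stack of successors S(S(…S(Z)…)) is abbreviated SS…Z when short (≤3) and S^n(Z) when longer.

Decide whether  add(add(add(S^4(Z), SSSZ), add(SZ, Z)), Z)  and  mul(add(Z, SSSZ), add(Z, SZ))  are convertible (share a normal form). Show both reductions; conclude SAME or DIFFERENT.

Term A:
  start: add(add(add(S^4(Z), SSSZ), add(SZ, Z)), Z)
  →1  add(add(S(add(SSSZ, SSSZ)), add(SZ, Z)), Z)
  →2  add(S(add(add(SSSZ, SSSZ), add(SZ, Z))), Z)
  →3  S(add(add(add(SSSZ, SSSZ), add(SZ, Z)), Z))
  →4  S(add(add(S(add(SSZ, SSSZ)), add(SZ, Z)), Z))
  →5  S(add(S(add(add(SSZ, SSSZ), add(SZ, Z))), Z))
  →6  S(S(add(add(add(SSZ, SSSZ), add(SZ, Z)), Z)))
  →7  S(S(add(add(S(add(SZ, SSSZ)), add(SZ, Z)), Z)))
  →8  S(S(add(S(add(add(SZ, SSSZ), add(SZ, Z))), Z)))
  →9  S(S(S(add(add(add(SZ, SSSZ), add(SZ, Z)), Z))))
  →10  S(S(S(add(add(S(add(Z, SSSZ)), add(SZ, Z)), Z))))
  →11  S(S(S(add(S(add(add(Z, SSSZ), add(SZ, Z))), Z))))
  →12  S(S(S(S(add(add(add(Z, SSSZ), add(SZ, Z)), Z)))))
  →13  S(S(S(S(add(add(SSSZ, add(SZ, Z)), Z)))))
  →14  S(S(S(S(add(S(add(SSZ, add(SZ, Z))), Z)))))
  →15  S(S(S(S(S(add(add(SSZ, add(SZ, Z)), Z))))))
  →16  S(S(S(S(S(add(S(add(SZ, add(SZ, Z))), Z))))))
  →17  S(S(S(S(S(S(add(add(SZ, add(SZ, Z)), Z)))))))
  →18  S(S(S(S(S(S(add(S(add(Z, add(SZ, Z))), Z)))))))
  →19  S(S(S(S(S(S(S(add(add(Z, add(SZ, Z)), Z))))))))
  →20  S(S(S(S(S(S(S(add(add(SZ, Z), Z))))))))
  →21  S(S(S(S(S(S(S(add(S(add(Z, Z)), Z))))))))
  →22  S(S(S(S(S(S(S(S(add(add(Z, Z), Z)))))))))
  →23  S(S(S(S(S(S(S(S(add(Z, Z)))))))))
  →24  S^8(Z)

Term B:
  start: mul(add(Z, SSSZ), add(Z, SZ))
  →1  mul(SSSZ, add(Z, SZ))
  →2  add(add(Z, SZ), mul(SSZ, add(Z, SZ)))
  →3  add(SZ, mul(SSZ, add(Z, SZ)))
  →4  S(add(Z, mul(SSZ, add(Z, SZ))))
  →5  S(mul(SSZ, add(Z, SZ)))
  →6  S(add(add(Z, SZ), mul(SZ, add(Z, SZ))))
  →7  S(add(SZ, mul(SZ, add(Z, SZ))))
  →8  S(S(add(Z, mul(SZ, add(Z, SZ)))))
  →9  S(S(mul(SZ, add(Z, SZ))))
  →10  S(S(add(add(Z, SZ), mul(Z, add(Z, SZ)))))
  →11  S(S(add(SZ, mul(Z, add(Z, SZ)))))
  →12  S(S(S(add(Z, mul(Z, add(Z, SZ))))))
  →13  S(S(S(mul(Z, add(Z, SZ)))))
  →14  SSSZ

Answer: DIFFERENT — A ⇓ S^8(Z), B ⇓ SSSZ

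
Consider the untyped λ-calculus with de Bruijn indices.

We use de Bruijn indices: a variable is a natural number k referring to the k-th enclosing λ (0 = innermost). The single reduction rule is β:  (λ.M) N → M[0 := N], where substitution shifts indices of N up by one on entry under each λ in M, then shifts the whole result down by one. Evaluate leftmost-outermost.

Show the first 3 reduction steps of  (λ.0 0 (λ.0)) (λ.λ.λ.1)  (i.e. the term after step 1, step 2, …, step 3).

  start: (λ.0 0 (λ.0)) (λ.λ.λ.1)
  [1] (λ.λ.λ.1) (λ.λ.λ.1) (λ.0)
  [2] (λ.λ.1) (λ.0)
  [3] λ.λ.0

Answer: after 3 steps: λ.λ.0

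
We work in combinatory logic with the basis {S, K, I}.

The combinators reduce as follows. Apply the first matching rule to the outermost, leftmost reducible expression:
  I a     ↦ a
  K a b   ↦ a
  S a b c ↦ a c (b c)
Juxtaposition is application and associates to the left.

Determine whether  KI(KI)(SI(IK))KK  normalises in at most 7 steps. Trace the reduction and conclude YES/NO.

  start: KI(KI)(SI(IK))KK
  [1] I(SI(IK))KK
  [2] SI(IK)KK
  [3] IK(IKK)K
  [4] K(IKK)K
  [5] IKK
  [6] KK

Answer: YES — reaches normal form KK in 6 ≤ 7 steps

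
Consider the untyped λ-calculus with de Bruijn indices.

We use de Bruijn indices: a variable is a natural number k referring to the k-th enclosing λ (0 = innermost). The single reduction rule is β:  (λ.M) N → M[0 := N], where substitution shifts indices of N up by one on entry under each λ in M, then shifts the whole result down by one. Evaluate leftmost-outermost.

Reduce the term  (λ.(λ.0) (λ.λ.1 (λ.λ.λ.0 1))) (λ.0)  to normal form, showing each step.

  start: (λ.(λ.0) (λ.λ.1 (λ.λ.λ.0 1))) (λ.0)
  [1] (λ.0) (λ.λ.1 (λ.λ.λ.0 1))
  [2] λ.λ.1 (λ.λ.λ.0 1)

Answer: normal form = λ.λ.1 (λ.λ.λ.0 1)  (in 2 steps)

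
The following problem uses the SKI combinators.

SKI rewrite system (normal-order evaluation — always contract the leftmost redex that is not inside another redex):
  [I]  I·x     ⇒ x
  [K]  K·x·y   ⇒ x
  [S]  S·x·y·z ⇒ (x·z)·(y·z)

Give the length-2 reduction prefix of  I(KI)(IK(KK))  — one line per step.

  start: I(KI)(IK(KK))
  step 1: KI(IK(KK))
  step 2: I

Answer: after 2 steps: I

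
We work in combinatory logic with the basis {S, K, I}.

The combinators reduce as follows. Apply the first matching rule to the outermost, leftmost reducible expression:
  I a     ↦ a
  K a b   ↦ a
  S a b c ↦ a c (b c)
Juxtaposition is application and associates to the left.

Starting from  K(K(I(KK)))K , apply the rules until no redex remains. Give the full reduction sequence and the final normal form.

Answer: normal form = K(KK)  (in 2 steps)

Derivation:
  start: K(K(I(KK)))K
  step 1: K(I(KK))
  step 2: K(KK)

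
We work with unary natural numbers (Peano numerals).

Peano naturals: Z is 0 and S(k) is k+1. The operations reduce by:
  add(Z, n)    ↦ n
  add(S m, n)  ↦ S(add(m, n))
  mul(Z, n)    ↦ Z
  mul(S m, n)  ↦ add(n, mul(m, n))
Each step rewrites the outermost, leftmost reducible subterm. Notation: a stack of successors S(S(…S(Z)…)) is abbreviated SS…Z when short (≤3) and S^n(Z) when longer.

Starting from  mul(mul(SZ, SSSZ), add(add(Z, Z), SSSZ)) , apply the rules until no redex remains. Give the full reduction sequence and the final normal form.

  start: mul(mul(SZ, SSSZ), add(add(Z, Z), SSSZ))
  [1] mul(add(SSSZ, mul(Z, SSSZ)), add(add(Z, Z), SSSZ))
  [2] mul(S(add(SSZ, mul(Z, SSSZ))), add(add(Z, Z), SSSZ))
  [3] add(add(add(Z, Z), SSSZ), mul(add(SSZ, mul(Z, SSSZ)), add(add(Z, Z), SSSZ)))
  [4] add(add(Z, SSSZ), mul(add(SSZ, mul(Z, SSSZ)), add(add(Z, Z), SSSZ)))
  [5] add(SSSZ, mul(add(SSZ, mul(Z, SSSZ)), add(add(Z, Z), SSSZ)))
  [6] S(add(SSZ, mul(add(SSZ, mul(Z, SSSZ)), add(add(Z, Z), SSSZ))))
  [7] S(S(add(SZ, mul(add(SSZ, mul(Z, SSSZ)), add(add(Z, Z), SSSZ)))))
  [8] S(S(S(add(Z, mul(add(SSZ, mul(Z, SSSZ)), add(add(Z, Z), SSSZ))))))
  [9] S(S(S(mul(add(SSZ, mul(Z, SSSZ)), add(add(Z, Z), SSSZ)))))
  [10] S(S(S(mul(S(add(SZ, mul(Z, SSSZ))), add(add(Z, Z), SSSZ)))))
  [11] S(S(S(add(add(add(Z, Z), SSSZ), mul(add(SZ, mul(Z, SSSZ)), add(add(Z, Z), SSSZ))))))
  [12] S(S(S(add(add(Z, SSSZ), mul(add(SZ, mul(Z, SSSZ)), add(add(Z, Z), SSSZ))))))
  [13] S(S(S(add(SSSZ, mul(add(SZ, mul(Z, SSSZ)), add(add(Z, Z), SSSZ))))))
  [14] S(S(S(S(add(SSZ, mul(add(SZ, mul(Z, SSSZ)), add(add(Z, Z), SSSZ)))))))
  [15] S(S(S(S(S(add(SZ, mul(add(SZ, mul(Z, SSSZ)), add(add(Z, Z), SSSZ))))))))
  [16] S(S(S(S(S(S(add(Z, mul(add(SZ, mul(Z, SSSZ)), add(add(Z, Z), SSSZ)))))))))
  [17] S(S(S(S(S(S(mul(add(SZ, mul(Z, SSSZ)), add(add(Z, Z), SSSZ))))))))
  [18] S(S(S(S(S(S(mul(S(add(Z, mul(Z, SSSZ))), add(add(Z, Z), SSSZ))))))))
  [19] S(S(S(S(S(S(add(add(add(Z, Z), SSSZ), mul(add(Z, mul(Z, SSSZ)), add(add(Z, Z), SSSZ)))))))))
  [20] S(S(S(S(S(S(add(add(Z, SSSZ), mul(add(Z, mul(Z, SSSZ)), add(add(Z, Z), SSSZ)))))))))
  [21] S(S(S(S(S(S(add(SSSZ, mul(add(Z, mul(Z, SSSZ)), add(add(Z, Z), SSSZ)))))))))
  [22] S(S(S(S(S(S(S(add(SSZ, mul(add(Z, mul(Z, SSSZ)), add(add(Z, Z), SSSZ))))))))))
  [23] S(S(S(S(S(S(S(S(add(SZ, mul(add(Z, mul(Z, SSSZ)), add(add(Z, Z), SSSZ)))))))))))
  [24] S(S(S(S(S(S(S(S(S(add(Z, mul(add(Z, mul(Z, SSSZ)), add(add(Z, Z), SSSZ))))))))))))
  [25] S(S(S(S(S(S(S(S(S(mul(add(Z, mul(Z, SSSZ)), add(add(Z, Z), SSSZ)))))))))))
  [26] S(S(S(S(S(S(S(S(S(mul(mul(Z, SSSZ), add(add(Z, Z), SSSZ)))))))))))
  [27] S(S(S(S(S(S(S(S(S(mul(Z, add(add(Z, Z), SSSZ)))))))))))
  [28] S^9(Z)

Answer: normal form = S^9(Z)  (in 28 steps)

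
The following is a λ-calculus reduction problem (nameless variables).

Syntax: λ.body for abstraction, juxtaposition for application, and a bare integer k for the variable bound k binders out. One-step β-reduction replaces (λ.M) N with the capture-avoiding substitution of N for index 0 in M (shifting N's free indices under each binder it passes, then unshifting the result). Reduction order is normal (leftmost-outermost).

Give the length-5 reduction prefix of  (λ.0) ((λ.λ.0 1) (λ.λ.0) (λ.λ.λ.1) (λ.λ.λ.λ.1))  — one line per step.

Answer: after 5 steps: λ.λ.λ.λ.λ.1

Working:
  start: (λ.0) ((λ.λ.0 1) (λ.λ.0) (λ.λ.λ.1) (λ.λ.λ.λ.1))
  [1] (λ.λ.0 1) (λ.λ.0) (λ.λ.λ.1) (λ.λ.λ.λ.1)
  [2] (λ.0 (λ.λ.0)) (λ.λ.λ.1) (λ.λ.λ.λ.1)
  [3] (λ.λ.λ.1) (λ.λ.0) (λ.λ.λ.λ.1)
  [4] (λ.λ.1) (λ.λ.λ.λ.1)
  [5] λ.λ.λ.λ.λ.1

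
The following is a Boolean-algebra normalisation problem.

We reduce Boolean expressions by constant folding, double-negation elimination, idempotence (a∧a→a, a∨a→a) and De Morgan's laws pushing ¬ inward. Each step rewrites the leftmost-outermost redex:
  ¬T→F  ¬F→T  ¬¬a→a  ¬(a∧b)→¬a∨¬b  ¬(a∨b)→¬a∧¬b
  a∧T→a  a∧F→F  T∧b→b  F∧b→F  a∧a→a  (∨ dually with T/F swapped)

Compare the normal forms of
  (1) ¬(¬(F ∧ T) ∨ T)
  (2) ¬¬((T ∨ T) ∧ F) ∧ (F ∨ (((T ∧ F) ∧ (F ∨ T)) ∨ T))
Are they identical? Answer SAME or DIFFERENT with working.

Term A:
  start: ¬(¬(F ∧ T) ∨ T)
  step 1: ¬¬(F ∧ T) ∧ ¬T
  step 2: (F ∧ T) ∧ ¬T
  step 3: F ∧ ¬T
  step 4: F

Term B:
  start: ¬¬((T ∨ T) ∧ F) ∧ (F ∨ (((T ∧ F) ∧ (F ∨ T)) ∨ T))
  step 1: ((T ∨ T) ∧ F) ∧ (F ∨ (((T ∧ F) ∧ (F ∨ T)) ∨ T))
  step 2: F ∧ (F ∨ (((T ∧ F) ∧ (F ∨ T)) ∨ T))
  step 3: F

Answer: SAME — A ⇓ F, B ⇓ F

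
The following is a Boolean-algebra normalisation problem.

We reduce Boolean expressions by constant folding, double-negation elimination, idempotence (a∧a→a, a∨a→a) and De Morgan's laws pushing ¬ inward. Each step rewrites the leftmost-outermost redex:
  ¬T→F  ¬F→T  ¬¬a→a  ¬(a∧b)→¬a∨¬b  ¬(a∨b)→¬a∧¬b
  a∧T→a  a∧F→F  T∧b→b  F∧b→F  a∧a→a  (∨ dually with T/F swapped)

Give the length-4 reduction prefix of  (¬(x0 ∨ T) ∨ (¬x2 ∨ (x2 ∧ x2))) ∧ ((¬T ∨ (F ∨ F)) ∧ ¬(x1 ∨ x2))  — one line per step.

  start: (¬(x0 ∨ T) ∨ (¬x2 ∨ (x2 ∧ x2))) ∧ ((¬T ∨ (F ∨ F)) ∧ ¬(x1 ∨ x2))
  →1  ((¬x0 ∧ ¬T) ∨ (¬x2 ∨ (x2 ∧ x2))) ∧ ((¬T ∨ (F ∨ F)) ∧ ¬(x1 ∨ x2))
  →2  ((¬x0 ∧ F) ∨ (¬x2 ∨ (x2 ∧ x2))) ∧ ((¬T ∨ (F ∨ F)) ∧ ¬(x1 ∨ x2))
  →3  (F ∨ (¬x2 ∨ (x2 ∧ x2))) ∧ ((¬T ∨ (F ∨ F)) ∧ ¬(x1 ∨ x2))
  →4  (¬x2 ∨ (x2 ∧ x2)) ∧ ((¬T ∨ (F ∨ F)) ∧ ¬(x1 ∨ x2))

Answer: after 4 steps: (¬x2 ∨ (x2 ∧ x2)) ∧ ((¬T ∨ (F ∨ F)) ∧ ¬(x1 ∨ x2))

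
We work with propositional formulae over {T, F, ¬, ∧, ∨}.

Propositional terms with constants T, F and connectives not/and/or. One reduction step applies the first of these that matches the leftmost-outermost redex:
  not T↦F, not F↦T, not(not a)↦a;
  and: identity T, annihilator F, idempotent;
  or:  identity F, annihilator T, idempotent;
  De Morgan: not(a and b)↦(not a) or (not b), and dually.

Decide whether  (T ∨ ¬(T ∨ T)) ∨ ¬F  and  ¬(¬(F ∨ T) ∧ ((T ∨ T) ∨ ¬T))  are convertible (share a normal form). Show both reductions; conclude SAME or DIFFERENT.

Term A:
  start: (T ∨ ¬(T ∨ T)) ∨ ¬F
  [1] T ∨ ¬F
  [2] T

Term B:
  start: ¬(¬(F ∨ T) ∧ ((T ∨ T) ∨ ¬T))
  [1] ¬¬(F ∨ T) ∨ ¬((T ∨ T) ∨ ¬T)
  [2] (F ∨ T) ∨ ¬((T ∨ T) ∨ ¬T)
  [3] T ∨ ¬((T ∨ T) ∨ ¬T)
  [4] T

Answer: SAME — A ⇓ T, B ⇓ T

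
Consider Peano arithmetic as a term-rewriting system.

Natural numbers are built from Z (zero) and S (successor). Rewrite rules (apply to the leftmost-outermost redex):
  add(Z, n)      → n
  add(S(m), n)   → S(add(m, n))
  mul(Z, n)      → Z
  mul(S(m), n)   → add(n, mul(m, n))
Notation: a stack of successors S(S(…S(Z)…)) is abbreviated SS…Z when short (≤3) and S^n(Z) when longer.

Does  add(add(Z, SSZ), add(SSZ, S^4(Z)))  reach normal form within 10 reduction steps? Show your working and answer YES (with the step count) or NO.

Answer: YES — reaches normal form S^8(Z) in 7 ≤ 10 steps

Working:
  start: add(add(Z, SSZ), add(SSZ, S^4(Z)))
  [1] add(SSZ, add(SSZ, S^4(Z)))
  [2] S(add(SZ, add(SSZ, S^4(Z))))
  [3] S(S(add(Z, add(SSZ, S^4(Z)))))
  [4] S(S(add(SSZ, S^4(Z))))
  [5] S(S(S(add(SZ, S^4(Z)))))
  [6] S(S(S(S(add(Z, S^4(Z))))))
  [7] S^8(Z)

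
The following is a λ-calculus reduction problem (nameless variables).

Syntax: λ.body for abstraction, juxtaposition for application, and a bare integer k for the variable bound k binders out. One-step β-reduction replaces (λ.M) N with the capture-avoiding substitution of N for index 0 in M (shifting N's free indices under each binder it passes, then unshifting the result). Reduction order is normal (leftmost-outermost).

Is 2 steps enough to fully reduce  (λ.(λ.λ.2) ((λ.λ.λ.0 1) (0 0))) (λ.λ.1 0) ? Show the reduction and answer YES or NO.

  start: (λ.(λ.λ.2) ((λ.λ.λ.0 1) (0 0))) (λ.λ.1 0)
  →1  (λ.λ.λ.λ.1 0) ((λ.λ.λ.0 1) ((λ.λ.1 0) (λ.λ.1 0)))
  →2  λ.λ.λ.1 0

Answer: YES — reaches normal form λ.λ.λ.1 0 in 2 ≤ 2 steps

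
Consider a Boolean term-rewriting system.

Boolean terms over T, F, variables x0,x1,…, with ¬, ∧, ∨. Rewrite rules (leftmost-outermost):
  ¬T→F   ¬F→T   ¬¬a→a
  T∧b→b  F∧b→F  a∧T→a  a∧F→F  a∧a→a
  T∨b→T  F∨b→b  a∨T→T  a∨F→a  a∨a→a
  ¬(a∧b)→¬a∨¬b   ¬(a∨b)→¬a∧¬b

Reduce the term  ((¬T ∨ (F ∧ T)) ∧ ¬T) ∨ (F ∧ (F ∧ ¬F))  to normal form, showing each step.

Answer: normal form = F  (in 6 steps)

Working:
  start: ((¬T ∨ (F ∧ T)) ∧ ¬T) ∨ (F ∧ (F ∧ ¬F))
  [1] ((F ∨ (F ∧ T)) ∧ ¬T) ∨ (F ∧ (F ∧ ¬F))
  [2] ((F ∧ T) ∧ ¬T) ∨ (F ∧ (F ∧ ¬F))
  [3] (F ∧ ¬T) ∨ (F ∧ (F ∧ ¬F))
  [4] F ∨ (F ∧ (F ∧ ¬F))
  [5] F ∧ (F ∧ ¬F)
  [6] F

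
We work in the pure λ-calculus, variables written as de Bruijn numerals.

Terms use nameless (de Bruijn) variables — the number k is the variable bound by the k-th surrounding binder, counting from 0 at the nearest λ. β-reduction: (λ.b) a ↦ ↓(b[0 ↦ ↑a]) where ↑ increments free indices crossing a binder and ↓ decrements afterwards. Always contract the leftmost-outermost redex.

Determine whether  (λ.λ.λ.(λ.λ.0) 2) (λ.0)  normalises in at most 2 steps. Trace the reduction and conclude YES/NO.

Answer: YES — reaches normal form λ.λ.λ.0 in 2 ≤ 2 steps

Derivation:
  start: (λ.λ.λ.(λ.λ.0) 2) (λ.0)
  →1  λ.λ.(λ.λ.0) (λ.0)
  →2  λ.λ.λ.0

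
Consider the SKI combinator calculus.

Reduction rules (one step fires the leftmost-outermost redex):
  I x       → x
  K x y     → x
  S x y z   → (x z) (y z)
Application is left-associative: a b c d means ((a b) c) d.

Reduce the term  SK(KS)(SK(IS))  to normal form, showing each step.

  start: SK(KS)(SK(IS))
  [1] K(SK(IS))(KS(SK(IS)))
  [2] SK(IS)
  [3] SKS

Answer: normal form = SKS  (in 3 steps)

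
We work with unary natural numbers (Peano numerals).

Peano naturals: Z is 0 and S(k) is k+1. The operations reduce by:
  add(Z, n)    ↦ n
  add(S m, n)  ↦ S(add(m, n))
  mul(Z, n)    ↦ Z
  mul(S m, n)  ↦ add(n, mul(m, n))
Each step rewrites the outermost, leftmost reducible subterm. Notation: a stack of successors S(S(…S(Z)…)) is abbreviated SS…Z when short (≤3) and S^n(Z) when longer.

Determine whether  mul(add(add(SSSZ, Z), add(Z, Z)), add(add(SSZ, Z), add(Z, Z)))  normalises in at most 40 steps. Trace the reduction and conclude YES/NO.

  start: mul(add(add(SSSZ, Z), add(Z, Z)), add(add(SSZ, Z), add(Z, Z)))
  step 1: mul(add(S(add(SSZ, Z)), add(Z, Z)), add(add(SSZ, Z), add(Z, Z)))
  step 2: mul(S(add(add(SSZ, Z), add(Z, Z))), add(add(SSZ, Z), add(Z, Z)))
  step 3: add(add(add(SSZ, Z), add(Z, Z)), mul(add(add(SSZ, Z), add(Z, Z)), add(add(SSZ, Z), add(Z, Z))))
  step 4: add(add(S(add(SZ, Z)), add(Z, Z)), mul(add(add(SSZ, Z), add(Z, Z)), add(add(SSZ, Z), add(Z, Z))))
  step 5: add(S(add(add(SZ, Z), add(Z, Z))), mul(add(add(SSZ, Z), add(Z, Z)), add(add(SSZ, Z), add(Z, Z))))
  step 6: S(add(add(add(SZ, Z), add(Z, Z)), mul(add(add(SSZ, Z), add(Z, Z)), add(add(SSZ, Z), add(Z, Z)))))
  step 7: S(add(add(S(add(Z, Z)), add(Z, Z)), mul(add(add(SSZ, Z), add(Z, Z)), add(add(SSZ, Z), add(Z, Z)))))
  step 8: S(add(S(add(add(Z, Z), add(Z, Z))), mul(add(add(SSZ, Z), add(Z, Z)), add(add(SSZ, Z), add(Z, Z)))))
  step 9: S(S(add(add(add(Z, Z), add(Z, Z)), mul(add(add(SSZ, Z), add(Z, Z)), add(add(SSZ, Z), add(Z, Z))))))
  step 10: S(S(add(add(Z, add(Z, Z)), mul(add(add(SSZ, Z), add(Z, Z)), add(add(SSZ, Z), add(Z, Z))))))
  step 11: S(S(add(add(Z, Z), mul(add(add(SSZ, Z), add(Z, Z)), add(add(SSZ, Z), add(Z, Z))))))
  step 12: S(S(add(Z, mul(add(add(SSZ, Z), add(Z, Z)), add(add(SSZ, Z), add(Z, Z))))))
  step 13: S(S(mul(add(add(SSZ, Z), add(Z, Z)), add(add(SSZ, Z), add(Z, Z)))))
  step 14: S(S(mul(add(S(add(SZ, Z)), add(Z, Z)), add(add(SSZ, Z), add(Z, Z)))))
  step 15: S(S(mul(S(add(add(SZ, Z), add(Z, Z))), add(add(SSZ, Z), add(Z, Z)))))
  step 16: S(S(add(add(add(SSZ, Z), add(Z, Z)), mul(add(add(SZ, Z), add(Z, Z)), add(add(SSZ, Z), add(Z, Z))))))
  step 17: S(S(add(add(S(add(SZ, Z)), add(Z, Z)), mul(add(add(SZ, Z), add(Z, Z)), add(add(SSZ, Z), add(Z, Z))))))
  step 18: S(S(add(S(add(add(SZ, Z), add(Z, Z))), mul(add(add(SZ, Z), add(Z, Z)), add(add(SSZ, Z), add(Z, Z))))))
  step 19: S(S(S(add(add(add(SZ, Z), add(Z, Z)), mul(add(add(SZ, Z), add(Z, Z)), add(add(SSZ, Z), add(Z, Z)))))))
  step 20: S(S(S(add(add(S(add(Z, Z)), add(Z, Z)), mul(add(add(SZ, Z), add(Z, Z)), add(add(SSZ, Z), add(Z, Z)))))))
  step 21: S(S(S(add(S(add(add(Z, Z), add(Z, Z))), mul(add(add(SZ, Z), add(Z, Z)), add(add(SSZ, Z), add(Z, Z)))))))
  step 22: S(S(S(S(add(add(add(Z, Z), add(Z, Z)), mul(add(add(SZ, Z), add(Z, Z)), add(add(SSZ, Z), add(Z, Z))))))))
  step 23: S(S(S(S(add(add(Z, add(Z, Z)), mul(add(add(SZ, Z), add(Z, Z)), add(add(SSZ, Z), add(Z, Z))))))))
  step 24: S(S(S(S(add(add(Z, Z), mul(add(add(SZ, Z), add(Z, Z)), add(add(SSZ, Z), add(Z, Z))))))))
  step 25: S(S(S(S(add(Z, mul(add(add(SZ, Z), add(Z, Z)), add(add(SSZ, Z), add(Z, Z))))))))
  step 26: S(S(S(S(mul(add(add(SZ, Z), add(Z, Z)), add(add(SSZ, Z), add(Z, Z)))))))
  step 27: S(S(S(S(mul(add(S(add(Z, Z)), add(Z, Z)), add(add(SSZ, Z), add(Z, Z)))))))
  step 28: S(S(S(S(mul(S(add(add(Z, Z), add(Z, Z))), add(add(SSZ, Z), add(Z, Z)))))))
  step 29: S(S(S(S(add(add(add(SSZ, Z), add(Z, Z)), mul(add(add(Z, Z), add(Z, Z)), add(add(SSZ, Z), add(Z, Z))))))))
  step 30: S(S(S(S(add(add(S(add(SZ, Z)), add(Z, Z)), mul(add(add(Z, Z), add(Z, Z)), add(add(SSZ, Z), add(Z, Z))))))))
  step 31: S(S(S(S(add(S(add(add(SZ, Z), add(Z, Z))), mul(add(add(Z, Z), add(Z, Z)), add(add(SSZ, Z), add(Z, Z))))))))
  step 32: S(S(S(S(S(add(add(add(SZ, Z), add(Z, Z)), mul(add(add(Z, Z), add(Z, Z)), add(add(SSZ, Z), add(Z, Z)))))))))
  step 33: S(S(S(S(S(add(add(S(add(Z, Z)), add(Z, Z)), mul(add(add(Z, Z), add(Z, Z)), add(add(SSZ, Z), add(Z, Z)))))))))
  step 34: S(S(S(S(S(add(S(add(add(Z, Z), add(Z, Z))), mul(add(add(Z, Z), add(Z, Z)), add(add(SSZ, Z), add(Z, Z)))))))))
  step 35: S(S(S(S(S(S(add(add(add(Z, Z), add(Z, Z)), mul(add(add(Z, Z), add(Z, Z)), add(add(SSZ, Z), add(Z, Z))))))))))
  step 36: S(S(S(S(S(S(add(add(Z, add(Z, Z)), mul(add(add(Z, Z), add(Z, Z)), add(add(SSZ, Z), add(Z, Z))))))))))
  step 37: S(S(S(S(S(S(add(add(Z, Z), mul(add(add(Z, Z), add(Z, Z)), add(add(SSZ, Z), add(Z, Z))))))))))
  step 38: S(S(S(S(S(S(add(Z, mul(add(add(Z, Z), add(Z, Z)), add(add(SSZ, Z), add(Z, Z))))))))))
  step 39: S(S(S(S(S(S(mul(add(add(Z, Z), add(Z, Z)), add(add(SSZ, Z), add(Z, Z)))))))))
  step 40: S(S(S(S(S(S(mul(add(Z, add(Z, Z)), add(add(SSZ, Z), add(Z, Z)))))))))

Answer: NO — after 40 steps the term is S(S(S(S(S(S(mul(add(Z, add(Z, Z)), add(add(SSZ, Z), add(Z, Z))))))))), not yet normal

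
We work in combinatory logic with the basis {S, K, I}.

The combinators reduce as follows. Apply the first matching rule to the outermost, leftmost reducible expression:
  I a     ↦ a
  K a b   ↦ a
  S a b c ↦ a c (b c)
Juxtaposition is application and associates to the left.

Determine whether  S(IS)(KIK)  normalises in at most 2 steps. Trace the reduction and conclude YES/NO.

Answer: YES — reaches normal form SSI in 2 ≤ 2 steps

Working:
  start: S(IS)(KIK)
  [1] SS(KIK)
  [2] SSI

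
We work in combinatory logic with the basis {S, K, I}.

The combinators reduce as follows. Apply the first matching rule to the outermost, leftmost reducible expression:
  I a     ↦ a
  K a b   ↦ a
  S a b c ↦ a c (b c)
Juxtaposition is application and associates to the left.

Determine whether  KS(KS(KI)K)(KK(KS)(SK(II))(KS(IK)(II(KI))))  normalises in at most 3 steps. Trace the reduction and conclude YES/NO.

  start: KS(KS(KI)K)(KK(KS)(SK(II))(KS(IK)(II(KI))))
  [1] S(KK(KS)(SK(II))(KS(IK)(II(KI))))
  [2] S(K(SK(II))(KS(IK)(II(KI))))
  [3] S(SK(II))

Answer: NO — after 3 steps the term is S(SK(II)), not yet normal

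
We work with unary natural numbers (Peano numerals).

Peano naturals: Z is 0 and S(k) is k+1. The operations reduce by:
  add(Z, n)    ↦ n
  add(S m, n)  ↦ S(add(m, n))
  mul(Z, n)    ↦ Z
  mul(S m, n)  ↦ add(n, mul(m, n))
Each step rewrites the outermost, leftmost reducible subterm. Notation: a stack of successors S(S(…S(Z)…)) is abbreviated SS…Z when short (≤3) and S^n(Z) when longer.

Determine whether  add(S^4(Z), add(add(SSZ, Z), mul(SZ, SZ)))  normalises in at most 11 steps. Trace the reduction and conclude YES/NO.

Answer: NO — after 11 steps the term is S(S(S(S(S(S(mul(SZ, SZ))))))), not yet normal

Working:
  start: add(S^4(Z), add(add(SSZ, Z), mul(SZ, SZ)))
  step 1: S(add(SSSZ, add(add(SSZ, Z), mul(SZ, SZ))))
  step 2: S(S(add(SSZ, add(add(SSZ, Z), mul(SZ, SZ)))))
  step 3: S(S(S(add(SZ, add(add(SSZ, Z), mul(SZ, SZ))))))
  step 4: S(S(S(S(add(Z, add(add(SSZ, Z), mul(SZ, SZ)))))))
  step 5: S(S(S(S(add(add(SSZ, Z), mul(SZ, SZ))))))
  step 6: S(S(S(S(add(S(add(SZ, Z)), mul(SZ, SZ))))))
  step 7: S(S(S(S(S(add(add(SZ, Z), mul(SZ, SZ)))))))
  step 8: S(S(S(S(S(add(S(add(Z, Z)), mul(SZ, SZ)))))))
  step 9: S(S(S(S(S(S(add(add(Z, Z), mul(SZ, SZ))))))))
  step 10: S(S(S(S(S(S(add(Z, mul(SZ, SZ))))))))
  step 11: S(S(S(S(S(S(mul(SZ, SZ)))))))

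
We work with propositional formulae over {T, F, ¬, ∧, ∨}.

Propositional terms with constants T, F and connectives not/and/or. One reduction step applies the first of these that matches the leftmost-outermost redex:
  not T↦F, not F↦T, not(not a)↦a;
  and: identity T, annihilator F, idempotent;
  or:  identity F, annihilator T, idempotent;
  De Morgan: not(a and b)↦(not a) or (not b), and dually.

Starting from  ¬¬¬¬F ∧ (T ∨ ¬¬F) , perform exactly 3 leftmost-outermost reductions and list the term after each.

  start: ¬¬¬¬F ∧ (T ∨ ¬¬F)
  →1  ¬¬F ∧ (T ∨ ¬¬F)
  →2  F ∧ (T ∨ ¬¬F)
  →3  F

Answer: after 3 steps: F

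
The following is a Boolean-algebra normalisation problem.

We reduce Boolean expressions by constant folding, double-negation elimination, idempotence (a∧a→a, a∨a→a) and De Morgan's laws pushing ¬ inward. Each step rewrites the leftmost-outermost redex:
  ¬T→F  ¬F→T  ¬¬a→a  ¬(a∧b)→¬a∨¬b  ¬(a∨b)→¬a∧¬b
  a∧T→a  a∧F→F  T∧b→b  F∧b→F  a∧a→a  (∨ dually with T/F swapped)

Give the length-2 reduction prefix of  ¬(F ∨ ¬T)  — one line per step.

Answer: after 2 steps: T ∧ ¬¬T

Reduction:
  start: ¬(F ∨ ¬T)
  →1  ¬F ∧ ¬¬T
  →2  T ∧ ¬¬T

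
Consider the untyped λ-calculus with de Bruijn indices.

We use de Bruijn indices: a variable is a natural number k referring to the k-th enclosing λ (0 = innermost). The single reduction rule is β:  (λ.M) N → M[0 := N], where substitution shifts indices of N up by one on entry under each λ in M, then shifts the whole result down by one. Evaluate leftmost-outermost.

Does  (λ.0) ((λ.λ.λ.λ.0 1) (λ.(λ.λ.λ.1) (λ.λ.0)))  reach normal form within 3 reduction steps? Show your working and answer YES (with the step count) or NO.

  start: (λ.0) ((λ.λ.λ.λ.0 1) (λ.(λ.λ.λ.1) (λ.λ.0)))
  [1] (λ.λ.λ.λ.0 1) (λ.(λ.λ.λ.1) (λ.λ.0))
  [2] λ.λ.λ.0 1

Answer: YES — reaches normal form λ.λ.λ.0 1 in 2 ≤ 3 steps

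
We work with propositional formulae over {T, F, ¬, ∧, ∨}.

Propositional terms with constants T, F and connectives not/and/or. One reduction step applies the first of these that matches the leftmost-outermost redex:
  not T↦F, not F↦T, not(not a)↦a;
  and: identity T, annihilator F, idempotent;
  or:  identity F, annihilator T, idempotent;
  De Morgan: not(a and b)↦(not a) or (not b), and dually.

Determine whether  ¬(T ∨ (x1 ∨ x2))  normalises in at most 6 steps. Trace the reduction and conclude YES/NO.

  start: ¬(T ∨ (x1 ∨ x2))
  →1  ¬T ∧ ¬(x1 ∨ x2)
  →2  F ∧ ¬(x1 ∨ x2)
  →3  F

Answer: YES — reaches normal form F in 3 ≤ 6 steps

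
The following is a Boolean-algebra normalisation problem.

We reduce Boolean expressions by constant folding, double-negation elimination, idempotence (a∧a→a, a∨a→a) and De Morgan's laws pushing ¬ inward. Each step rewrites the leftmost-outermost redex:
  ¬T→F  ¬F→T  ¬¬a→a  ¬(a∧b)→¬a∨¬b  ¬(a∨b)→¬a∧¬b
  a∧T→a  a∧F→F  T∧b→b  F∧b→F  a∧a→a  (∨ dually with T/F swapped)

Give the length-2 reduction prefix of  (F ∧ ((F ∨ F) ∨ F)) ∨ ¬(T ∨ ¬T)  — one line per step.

  start: (F ∧ ((F ∨ F) ∨ F)) ∨ ¬(T ∨ ¬T)
  step 1: F ∨ ¬(T ∨ ¬T)
  step 2: ¬(T ∨ ¬T)

Answer: after 2 steps: ¬(T ∨ ¬T)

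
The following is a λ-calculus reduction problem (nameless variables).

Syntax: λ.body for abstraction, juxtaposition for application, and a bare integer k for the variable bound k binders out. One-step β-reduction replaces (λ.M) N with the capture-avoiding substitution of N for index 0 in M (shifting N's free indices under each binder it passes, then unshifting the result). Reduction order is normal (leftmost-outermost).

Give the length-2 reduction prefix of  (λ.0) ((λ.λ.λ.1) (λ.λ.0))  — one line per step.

  start: (λ.0) ((λ.λ.λ.1) (λ.λ.0))
  [1] (λ.λ.λ.1) (λ.λ.0)
  [2] λ.λ.1

Answer: after 2 steps: λ.λ.1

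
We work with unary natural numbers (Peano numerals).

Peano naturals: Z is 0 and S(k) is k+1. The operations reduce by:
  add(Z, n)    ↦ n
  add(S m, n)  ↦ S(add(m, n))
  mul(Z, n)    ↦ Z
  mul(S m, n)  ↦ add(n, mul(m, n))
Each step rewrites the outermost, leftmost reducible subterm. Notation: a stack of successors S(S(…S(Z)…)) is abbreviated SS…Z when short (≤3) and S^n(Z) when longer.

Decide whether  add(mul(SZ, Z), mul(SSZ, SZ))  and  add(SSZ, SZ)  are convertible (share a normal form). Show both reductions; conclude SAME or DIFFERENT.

Term A:
  start: add(mul(SZ, Z), mul(SSZ, SZ))
  step 1: add(add(Z, mul(Z, Z)), mul(SSZ, SZ))
  step 2: add(mul(Z, Z), mul(SSZ, SZ))
  step 3: add(Z, mul(SSZ, SZ))
  step 4: mul(SSZ, SZ)
  step 5: add(SZ, mul(SZ, SZ))
  step 6: S(add(Z, mul(SZ, SZ)))
  step 7: S(mul(SZ, SZ))
  step 8: S(add(SZ, mul(Z, SZ)))
  step 9: S(S(add(Z, mul(Z, SZ))))
  step 10: S(S(mul(Z, SZ)))
  step 11: SSZ

Term B:
  start: add(SSZ, SZ)
  step 1: S(add(SZ, SZ))
  step 2: S(S(add(Z, SZ)))
  step 3: SSSZ

Answer: DIFFERENT — A ⇓ SSZ, B ⇓ SSSZ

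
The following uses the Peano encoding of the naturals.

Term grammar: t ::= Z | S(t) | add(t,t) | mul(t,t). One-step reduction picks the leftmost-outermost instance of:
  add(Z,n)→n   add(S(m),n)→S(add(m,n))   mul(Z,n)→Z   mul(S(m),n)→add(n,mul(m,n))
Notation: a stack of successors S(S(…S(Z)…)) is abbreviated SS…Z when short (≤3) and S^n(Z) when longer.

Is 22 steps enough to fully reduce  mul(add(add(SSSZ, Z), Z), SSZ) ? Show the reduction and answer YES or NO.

  start: mul(add(add(SSSZ, Z), Z), SSZ)
  step 1: mul(add(S(add(SSZ, Z)), Z), SSZ)
  step 2: mul(S(add(add(SSZ, Z), Z)), SSZ)
  step 3: add(SSZ, mul(add(add(SSZ, Z), Z), SSZ))
  step 4: S(add(SZ, mul(add(add(SSZ, Z), Z), SSZ)))
  step 5: S(S(add(Z, mul(add(add(SSZ, Z), Z), SSZ))))
  step 6: S(S(mul(add(add(SSZ, Z), Z), SSZ)))
  step 7: S(S(mul(add(S(add(SZ, Z)), Z), SSZ)))
  step 8: S(S(mul(S(add(add(SZ, Z), Z)), SSZ)))
  step 9: S(S(add(SSZ, mul(add(add(SZ, Z), Z), SSZ))))
  step 10: S(S(S(add(SZ, mul(add(add(SZ, Z), Z), SSZ)))))
  step 11: S(S(S(S(add(Z, mul(add(add(SZ, Z), Z), SSZ))))))
  step 12: S(S(S(S(mul(add(add(SZ, Z), Z), SSZ)))))
  step 13: S(S(S(S(mul(add(S(add(Z, Z)), Z), SSZ)))))
  step 14: S(S(S(S(mul(S(add(add(Z, Z), Z)), SSZ)))))
  step 15: S(S(S(S(add(SSZ, mul(add(add(Z, Z), Z), SSZ))))))
  step 16: S(S(S(S(S(add(SZ, mul(add(add(Z, Z), Z), SSZ)))))))
  step 17: S(S(S(S(S(S(add(Z, mul(add(add(Z, Z), Z), SSZ))))))))
  step 18: S(S(S(S(S(S(mul(add(add(Z, Z), Z), SSZ)))))))
  step 19: S(S(S(S(S(S(mul(add(Z, Z), SSZ)))))))
  step 20: S(S(S(S(S(S(mul(Z, SSZ)))))))
  step 21: S^6(Z)

Answer: YES — reaches normal form S^6(Z) in 21 ≤ 22 steps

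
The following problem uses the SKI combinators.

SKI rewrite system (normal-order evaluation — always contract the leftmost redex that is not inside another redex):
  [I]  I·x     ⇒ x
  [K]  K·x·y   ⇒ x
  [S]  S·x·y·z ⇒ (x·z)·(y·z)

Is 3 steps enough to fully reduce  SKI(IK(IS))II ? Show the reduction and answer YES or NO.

Answer: NO — after 3 steps the term is K(IS)II, not yet normal

Working:
  start: SKI(IK(IS))II
  step 1: K(IK(IS))(I(IK(IS)))II
  step 2: IK(IS)II
  step 3: K(IS)II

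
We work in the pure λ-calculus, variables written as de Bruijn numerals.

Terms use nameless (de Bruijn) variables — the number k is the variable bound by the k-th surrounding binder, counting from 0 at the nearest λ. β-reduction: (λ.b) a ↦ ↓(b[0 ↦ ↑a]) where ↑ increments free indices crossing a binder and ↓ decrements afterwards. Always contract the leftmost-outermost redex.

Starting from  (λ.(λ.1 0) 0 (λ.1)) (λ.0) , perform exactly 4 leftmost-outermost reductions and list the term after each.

Answer: after 4 steps: λ.λ.0

Reduction:
  start: (λ.(λ.1 0) 0 (λ.1)) (λ.0)
  [1] (λ.(λ.0) 0) (λ.0) (λ.λ.0)
  [2] (λ.0) (λ.0) (λ.λ.0)
  [3] (λ.0) (λ.λ.0)
  [4] λ.λ.0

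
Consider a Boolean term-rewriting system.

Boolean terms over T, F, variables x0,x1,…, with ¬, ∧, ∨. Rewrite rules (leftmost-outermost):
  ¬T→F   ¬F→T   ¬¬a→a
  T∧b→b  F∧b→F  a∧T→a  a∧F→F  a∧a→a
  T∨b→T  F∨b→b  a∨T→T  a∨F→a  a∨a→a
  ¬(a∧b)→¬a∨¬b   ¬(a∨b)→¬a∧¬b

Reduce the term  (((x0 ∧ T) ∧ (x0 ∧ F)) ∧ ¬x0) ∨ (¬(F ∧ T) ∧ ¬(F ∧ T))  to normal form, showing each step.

  start: (((x0 ∧ T) ∧ (x0 ∧ F)) ∧ ¬x0) ∨ (¬(F ∧ T) ∧ ¬(F ∧ T))
  step 1: ((x0 ∧ (x0 ∧ F)) ∧ ¬x0) ∨ (¬(F ∧ T) ∧ ¬(F ∧ T))
  step 2: ((x0 ∧ F) ∧ ¬x0) ∨ (¬(F ∧ T) ∧ ¬(F ∧ T))
  step 3: (F ∧ ¬x0) ∨ (¬(F ∧ T) ∧ ¬(F ∧ T))
  step 4: F ∨ (¬(F ∧ T) ∧ ¬(F ∧ T))
  step 5: ¬(F ∧ T) ∧ ¬(F ∧ T)
  step 6: ¬(F ∧ T)
  step 7: ¬F ∨ ¬T
  step 8: T ∨ ¬T
  step 9: T

Answer: normal form = T  (in 9 steps)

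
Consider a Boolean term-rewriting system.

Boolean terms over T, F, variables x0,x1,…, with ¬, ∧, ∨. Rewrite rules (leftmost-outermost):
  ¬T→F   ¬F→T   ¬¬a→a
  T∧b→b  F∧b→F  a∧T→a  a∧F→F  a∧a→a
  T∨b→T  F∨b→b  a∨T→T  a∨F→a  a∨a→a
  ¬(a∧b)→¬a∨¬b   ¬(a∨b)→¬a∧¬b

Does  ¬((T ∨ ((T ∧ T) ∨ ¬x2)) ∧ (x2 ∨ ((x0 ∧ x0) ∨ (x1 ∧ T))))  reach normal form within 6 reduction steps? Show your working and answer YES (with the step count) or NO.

  start: ¬((T ∨ ((T ∧ T) ∨ ¬x2)) ∧ (x2 ∨ ((x0 ∧ x0) ∨ (x1 ∧ T))))
  →1  ¬(T ∨ ((T ∧ T) ∨ ¬x2)) ∨ ¬(x2 ∨ ((x0 ∧ x0) ∨ (x1 ∧ T)))
  →2  (¬T ∧ ¬((T ∧ T) ∨ ¬x2)) ∨ ¬(x2 ∨ ((x0 ∧ x0) ∨ (x1 ∧ T)))
  →3  (F ∧ ¬((T ∧ T) ∨ ¬x2)) ∨ ¬(x2 ∨ ((x0 ∧ x0) ∨ (x1 ∧ T)))
  →4  F ∨ ¬(x2 ∨ ((x0 ∧ x0) ∨ (x1 ∧ T)))
  →5  ¬(x2 ∨ ((x0 ∧ x0) ∨ (x1 ∧ T)))
  →6  ¬x2 ∧ ¬((x0 ∧ x0) ∨ (x1 ∧ T))

Answer: NO — after 6 steps the term is ¬x2 ∧ ¬((x0 ∧ x0) ∨ (x1 ∧ T)), not yet normal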